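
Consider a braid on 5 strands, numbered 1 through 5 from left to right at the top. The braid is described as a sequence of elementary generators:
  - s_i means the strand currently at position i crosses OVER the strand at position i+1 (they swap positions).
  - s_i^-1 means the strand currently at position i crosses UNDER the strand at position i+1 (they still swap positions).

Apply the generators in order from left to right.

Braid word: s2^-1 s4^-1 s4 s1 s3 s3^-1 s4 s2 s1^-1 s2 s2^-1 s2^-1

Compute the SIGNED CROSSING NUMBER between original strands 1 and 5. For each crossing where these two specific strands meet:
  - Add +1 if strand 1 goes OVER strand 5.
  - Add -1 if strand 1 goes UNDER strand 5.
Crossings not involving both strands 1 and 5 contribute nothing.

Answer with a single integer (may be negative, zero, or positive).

Gen 1: crossing 2x3. Both 1&5? no. Sum: 0
Gen 2: crossing 4x5. Both 1&5? no. Sum: 0
Gen 3: crossing 5x4. Both 1&5? no. Sum: 0
Gen 4: crossing 1x3. Both 1&5? no. Sum: 0
Gen 5: crossing 2x4. Both 1&5? no. Sum: 0
Gen 6: crossing 4x2. Both 1&5? no. Sum: 0
Gen 7: crossing 4x5. Both 1&5? no. Sum: 0
Gen 8: crossing 1x2. Both 1&5? no. Sum: 0
Gen 9: crossing 3x2. Both 1&5? no. Sum: 0
Gen 10: crossing 3x1. Both 1&5? no. Sum: 0
Gen 11: crossing 1x3. Both 1&5? no. Sum: 0
Gen 12: crossing 3x1. Both 1&5? no. Sum: 0

Answer: 0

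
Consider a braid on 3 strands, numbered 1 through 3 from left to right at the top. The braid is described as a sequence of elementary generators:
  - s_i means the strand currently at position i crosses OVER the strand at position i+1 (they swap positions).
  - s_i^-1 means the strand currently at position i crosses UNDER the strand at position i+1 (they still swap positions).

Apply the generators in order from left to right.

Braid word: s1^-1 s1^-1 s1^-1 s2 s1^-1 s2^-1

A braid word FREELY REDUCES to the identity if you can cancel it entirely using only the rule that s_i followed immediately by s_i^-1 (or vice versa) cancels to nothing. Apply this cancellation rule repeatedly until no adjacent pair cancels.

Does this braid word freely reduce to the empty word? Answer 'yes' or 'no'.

Answer: no

Derivation:
Gen 1 (s1^-1): push. Stack: [s1^-1]
Gen 2 (s1^-1): push. Stack: [s1^-1 s1^-1]
Gen 3 (s1^-1): push. Stack: [s1^-1 s1^-1 s1^-1]
Gen 4 (s2): push. Stack: [s1^-1 s1^-1 s1^-1 s2]
Gen 5 (s1^-1): push. Stack: [s1^-1 s1^-1 s1^-1 s2 s1^-1]
Gen 6 (s2^-1): push. Stack: [s1^-1 s1^-1 s1^-1 s2 s1^-1 s2^-1]
Reduced word: s1^-1 s1^-1 s1^-1 s2 s1^-1 s2^-1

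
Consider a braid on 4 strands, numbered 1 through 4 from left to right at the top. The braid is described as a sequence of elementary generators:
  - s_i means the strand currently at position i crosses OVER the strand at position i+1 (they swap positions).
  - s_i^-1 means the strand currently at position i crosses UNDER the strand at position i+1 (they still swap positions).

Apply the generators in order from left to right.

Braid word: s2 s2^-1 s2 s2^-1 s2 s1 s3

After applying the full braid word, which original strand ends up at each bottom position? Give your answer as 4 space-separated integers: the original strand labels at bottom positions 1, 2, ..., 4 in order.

Answer: 3 1 4 2

Derivation:
Gen 1 (s2): strand 2 crosses over strand 3. Perm now: [1 3 2 4]
Gen 2 (s2^-1): strand 3 crosses under strand 2. Perm now: [1 2 3 4]
Gen 3 (s2): strand 2 crosses over strand 3. Perm now: [1 3 2 4]
Gen 4 (s2^-1): strand 3 crosses under strand 2. Perm now: [1 2 3 4]
Gen 5 (s2): strand 2 crosses over strand 3. Perm now: [1 3 2 4]
Gen 6 (s1): strand 1 crosses over strand 3. Perm now: [3 1 2 4]
Gen 7 (s3): strand 2 crosses over strand 4. Perm now: [3 1 4 2]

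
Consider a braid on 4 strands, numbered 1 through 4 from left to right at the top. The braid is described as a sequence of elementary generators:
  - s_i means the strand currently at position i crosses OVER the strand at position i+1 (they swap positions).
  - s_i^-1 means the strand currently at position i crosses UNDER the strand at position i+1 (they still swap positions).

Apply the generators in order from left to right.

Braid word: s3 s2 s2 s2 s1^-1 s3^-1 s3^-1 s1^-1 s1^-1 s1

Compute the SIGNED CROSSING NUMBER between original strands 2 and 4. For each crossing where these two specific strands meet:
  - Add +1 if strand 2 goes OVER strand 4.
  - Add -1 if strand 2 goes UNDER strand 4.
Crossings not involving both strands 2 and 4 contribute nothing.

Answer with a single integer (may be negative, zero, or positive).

Answer: 1

Derivation:
Gen 1: crossing 3x4. Both 2&4? no. Sum: 0
Gen 2: 2 over 4. Both 2&4? yes. Contrib: +1. Sum: 1
Gen 3: 4 over 2. Both 2&4? yes. Contrib: -1. Sum: 0
Gen 4: 2 over 4. Both 2&4? yes. Contrib: +1. Sum: 1
Gen 5: crossing 1x4. Both 2&4? no. Sum: 1
Gen 6: crossing 2x3. Both 2&4? no. Sum: 1
Gen 7: crossing 3x2. Both 2&4? no. Sum: 1
Gen 8: crossing 4x1. Both 2&4? no. Sum: 1
Gen 9: crossing 1x4. Both 2&4? no. Sum: 1
Gen 10: crossing 4x1. Both 2&4? no. Sum: 1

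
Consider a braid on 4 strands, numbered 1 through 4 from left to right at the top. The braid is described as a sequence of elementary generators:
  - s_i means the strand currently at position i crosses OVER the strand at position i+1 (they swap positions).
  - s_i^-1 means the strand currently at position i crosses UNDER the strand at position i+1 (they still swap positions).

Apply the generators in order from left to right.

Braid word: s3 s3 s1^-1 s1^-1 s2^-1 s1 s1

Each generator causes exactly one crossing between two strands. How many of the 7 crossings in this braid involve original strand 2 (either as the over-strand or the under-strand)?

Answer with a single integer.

Gen 1: crossing 3x4. Involves strand 2? no. Count so far: 0
Gen 2: crossing 4x3. Involves strand 2? no. Count so far: 0
Gen 3: crossing 1x2. Involves strand 2? yes. Count so far: 1
Gen 4: crossing 2x1. Involves strand 2? yes. Count so far: 2
Gen 5: crossing 2x3. Involves strand 2? yes. Count so far: 3
Gen 6: crossing 1x3. Involves strand 2? no. Count so far: 3
Gen 7: crossing 3x1. Involves strand 2? no. Count so far: 3

Answer: 3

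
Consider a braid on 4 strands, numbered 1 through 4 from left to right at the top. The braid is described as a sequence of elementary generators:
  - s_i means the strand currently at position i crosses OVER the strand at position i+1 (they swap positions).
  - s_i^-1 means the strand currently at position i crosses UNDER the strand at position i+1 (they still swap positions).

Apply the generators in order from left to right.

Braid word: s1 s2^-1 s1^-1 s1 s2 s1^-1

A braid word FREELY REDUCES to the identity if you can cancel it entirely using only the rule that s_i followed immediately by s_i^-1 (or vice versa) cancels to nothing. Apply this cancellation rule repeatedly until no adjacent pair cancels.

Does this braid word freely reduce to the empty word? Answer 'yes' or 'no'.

Gen 1 (s1): push. Stack: [s1]
Gen 2 (s2^-1): push. Stack: [s1 s2^-1]
Gen 3 (s1^-1): push. Stack: [s1 s2^-1 s1^-1]
Gen 4 (s1): cancels prior s1^-1. Stack: [s1 s2^-1]
Gen 5 (s2): cancels prior s2^-1. Stack: [s1]
Gen 6 (s1^-1): cancels prior s1. Stack: []
Reduced word: (empty)

Answer: yes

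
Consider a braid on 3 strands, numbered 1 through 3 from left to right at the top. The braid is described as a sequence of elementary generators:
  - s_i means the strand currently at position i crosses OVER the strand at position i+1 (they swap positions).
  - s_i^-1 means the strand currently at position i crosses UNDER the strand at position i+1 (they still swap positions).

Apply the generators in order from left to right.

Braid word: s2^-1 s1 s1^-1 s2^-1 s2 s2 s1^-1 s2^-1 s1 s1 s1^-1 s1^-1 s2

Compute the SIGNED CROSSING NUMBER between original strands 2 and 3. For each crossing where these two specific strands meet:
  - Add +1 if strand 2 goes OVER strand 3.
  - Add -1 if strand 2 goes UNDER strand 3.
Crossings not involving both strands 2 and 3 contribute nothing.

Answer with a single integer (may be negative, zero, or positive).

Answer: 0

Derivation:
Gen 1: 2 under 3. Both 2&3? yes. Contrib: -1. Sum: -1
Gen 2: crossing 1x3. Both 2&3? no. Sum: -1
Gen 3: crossing 3x1. Both 2&3? no. Sum: -1
Gen 4: 3 under 2. Both 2&3? yes. Contrib: +1. Sum: 0
Gen 5: 2 over 3. Both 2&3? yes. Contrib: +1. Sum: 1
Gen 6: 3 over 2. Both 2&3? yes. Contrib: -1. Sum: 0
Gen 7: crossing 1x2. Both 2&3? no. Sum: 0
Gen 8: crossing 1x3. Both 2&3? no. Sum: 0
Gen 9: 2 over 3. Both 2&3? yes. Contrib: +1. Sum: 1
Gen 10: 3 over 2. Both 2&3? yes. Contrib: -1. Sum: 0
Gen 11: 2 under 3. Both 2&3? yes. Contrib: -1. Sum: -1
Gen 12: 3 under 2. Both 2&3? yes. Contrib: +1. Sum: 0
Gen 13: crossing 3x1. Both 2&3? no. Sum: 0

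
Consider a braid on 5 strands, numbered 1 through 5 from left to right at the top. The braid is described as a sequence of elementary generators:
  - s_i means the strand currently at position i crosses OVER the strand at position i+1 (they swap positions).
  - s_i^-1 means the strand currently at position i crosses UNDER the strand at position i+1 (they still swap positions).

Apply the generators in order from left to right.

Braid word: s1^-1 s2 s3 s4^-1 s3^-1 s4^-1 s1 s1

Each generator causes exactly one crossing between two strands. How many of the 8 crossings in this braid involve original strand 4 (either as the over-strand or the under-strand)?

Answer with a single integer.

Answer: 3

Derivation:
Gen 1: crossing 1x2. Involves strand 4? no. Count so far: 0
Gen 2: crossing 1x3. Involves strand 4? no. Count so far: 0
Gen 3: crossing 1x4. Involves strand 4? yes. Count so far: 1
Gen 4: crossing 1x5. Involves strand 4? no. Count so far: 1
Gen 5: crossing 4x5. Involves strand 4? yes. Count so far: 2
Gen 6: crossing 4x1. Involves strand 4? yes. Count so far: 3
Gen 7: crossing 2x3. Involves strand 4? no. Count so far: 3
Gen 8: crossing 3x2. Involves strand 4? no. Count so far: 3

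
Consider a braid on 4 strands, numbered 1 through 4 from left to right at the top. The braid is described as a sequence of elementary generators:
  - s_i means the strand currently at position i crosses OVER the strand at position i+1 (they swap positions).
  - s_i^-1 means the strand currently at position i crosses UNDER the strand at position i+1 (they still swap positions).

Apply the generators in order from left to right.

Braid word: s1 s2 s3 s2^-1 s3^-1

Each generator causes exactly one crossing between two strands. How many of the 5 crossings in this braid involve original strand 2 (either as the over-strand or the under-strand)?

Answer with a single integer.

Answer: 1

Derivation:
Gen 1: crossing 1x2. Involves strand 2? yes. Count so far: 1
Gen 2: crossing 1x3. Involves strand 2? no. Count so far: 1
Gen 3: crossing 1x4. Involves strand 2? no. Count so far: 1
Gen 4: crossing 3x4. Involves strand 2? no. Count so far: 1
Gen 5: crossing 3x1. Involves strand 2? no. Count so far: 1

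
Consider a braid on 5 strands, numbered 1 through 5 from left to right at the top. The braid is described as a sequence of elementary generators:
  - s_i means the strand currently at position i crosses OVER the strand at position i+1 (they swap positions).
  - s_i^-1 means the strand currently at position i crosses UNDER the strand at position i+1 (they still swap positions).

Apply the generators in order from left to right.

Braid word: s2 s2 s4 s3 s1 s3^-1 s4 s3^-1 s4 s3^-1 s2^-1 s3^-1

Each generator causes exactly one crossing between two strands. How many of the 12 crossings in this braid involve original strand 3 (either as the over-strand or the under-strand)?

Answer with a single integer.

Gen 1: crossing 2x3. Involves strand 3? yes. Count so far: 1
Gen 2: crossing 3x2. Involves strand 3? yes. Count so far: 2
Gen 3: crossing 4x5. Involves strand 3? no. Count so far: 2
Gen 4: crossing 3x5. Involves strand 3? yes. Count so far: 3
Gen 5: crossing 1x2. Involves strand 3? no. Count so far: 3
Gen 6: crossing 5x3. Involves strand 3? yes. Count so far: 4
Gen 7: crossing 5x4. Involves strand 3? no. Count so far: 4
Gen 8: crossing 3x4. Involves strand 3? yes. Count so far: 5
Gen 9: crossing 3x5. Involves strand 3? yes. Count so far: 6
Gen 10: crossing 4x5. Involves strand 3? no. Count so far: 6
Gen 11: crossing 1x5. Involves strand 3? no. Count so far: 6
Gen 12: crossing 1x4. Involves strand 3? no. Count so far: 6

Answer: 6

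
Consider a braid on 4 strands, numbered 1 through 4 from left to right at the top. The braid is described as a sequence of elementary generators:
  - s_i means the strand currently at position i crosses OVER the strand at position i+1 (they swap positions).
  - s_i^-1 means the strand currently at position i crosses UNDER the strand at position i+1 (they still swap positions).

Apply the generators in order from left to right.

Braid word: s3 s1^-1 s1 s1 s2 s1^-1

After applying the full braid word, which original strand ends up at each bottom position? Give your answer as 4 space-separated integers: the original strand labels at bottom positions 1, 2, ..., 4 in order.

Answer: 4 2 1 3

Derivation:
Gen 1 (s3): strand 3 crosses over strand 4. Perm now: [1 2 4 3]
Gen 2 (s1^-1): strand 1 crosses under strand 2. Perm now: [2 1 4 3]
Gen 3 (s1): strand 2 crosses over strand 1. Perm now: [1 2 4 3]
Gen 4 (s1): strand 1 crosses over strand 2. Perm now: [2 1 4 3]
Gen 5 (s2): strand 1 crosses over strand 4. Perm now: [2 4 1 3]
Gen 6 (s1^-1): strand 2 crosses under strand 4. Perm now: [4 2 1 3]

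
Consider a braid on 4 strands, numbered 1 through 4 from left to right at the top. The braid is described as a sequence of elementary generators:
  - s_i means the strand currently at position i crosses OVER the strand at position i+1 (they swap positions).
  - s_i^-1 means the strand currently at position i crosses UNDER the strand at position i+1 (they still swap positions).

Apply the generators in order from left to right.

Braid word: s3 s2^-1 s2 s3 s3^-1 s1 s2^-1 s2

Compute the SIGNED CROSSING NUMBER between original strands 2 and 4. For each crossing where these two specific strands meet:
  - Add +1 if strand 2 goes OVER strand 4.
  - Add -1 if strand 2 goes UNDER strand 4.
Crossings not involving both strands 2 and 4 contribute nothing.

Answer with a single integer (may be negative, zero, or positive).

Answer: -2

Derivation:
Gen 1: crossing 3x4. Both 2&4? no. Sum: 0
Gen 2: 2 under 4. Both 2&4? yes. Contrib: -1. Sum: -1
Gen 3: 4 over 2. Both 2&4? yes. Contrib: -1. Sum: -2
Gen 4: crossing 4x3. Both 2&4? no. Sum: -2
Gen 5: crossing 3x4. Both 2&4? no. Sum: -2
Gen 6: crossing 1x2. Both 2&4? no. Sum: -2
Gen 7: crossing 1x4. Both 2&4? no. Sum: -2
Gen 8: crossing 4x1. Both 2&4? no. Sum: -2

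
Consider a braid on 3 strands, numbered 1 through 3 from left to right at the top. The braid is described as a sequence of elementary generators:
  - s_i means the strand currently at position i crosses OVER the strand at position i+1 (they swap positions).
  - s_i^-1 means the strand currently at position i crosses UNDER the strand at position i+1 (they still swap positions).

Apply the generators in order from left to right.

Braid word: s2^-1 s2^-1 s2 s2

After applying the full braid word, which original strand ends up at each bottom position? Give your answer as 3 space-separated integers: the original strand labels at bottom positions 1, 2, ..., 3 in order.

Gen 1 (s2^-1): strand 2 crosses under strand 3. Perm now: [1 3 2]
Gen 2 (s2^-1): strand 3 crosses under strand 2. Perm now: [1 2 3]
Gen 3 (s2): strand 2 crosses over strand 3. Perm now: [1 3 2]
Gen 4 (s2): strand 3 crosses over strand 2. Perm now: [1 2 3]

Answer: 1 2 3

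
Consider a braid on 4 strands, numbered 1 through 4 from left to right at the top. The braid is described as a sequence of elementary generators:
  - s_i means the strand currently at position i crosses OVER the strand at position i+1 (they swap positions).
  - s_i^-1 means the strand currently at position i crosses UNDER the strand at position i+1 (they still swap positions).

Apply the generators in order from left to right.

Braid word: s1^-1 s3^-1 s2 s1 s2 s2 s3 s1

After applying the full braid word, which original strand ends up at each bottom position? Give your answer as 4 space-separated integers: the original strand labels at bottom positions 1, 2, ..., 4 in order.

Answer: 2 4 3 1

Derivation:
Gen 1 (s1^-1): strand 1 crosses under strand 2. Perm now: [2 1 3 4]
Gen 2 (s3^-1): strand 3 crosses under strand 4. Perm now: [2 1 4 3]
Gen 3 (s2): strand 1 crosses over strand 4. Perm now: [2 4 1 3]
Gen 4 (s1): strand 2 crosses over strand 4. Perm now: [4 2 1 3]
Gen 5 (s2): strand 2 crosses over strand 1. Perm now: [4 1 2 3]
Gen 6 (s2): strand 1 crosses over strand 2. Perm now: [4 2 1 3]
Gen 7 (s3): strand 1 crosses over strand 3. Perm now: [4 2 3 1]
Gen 8 (s1): strand 4 crosses over strand 2. Perm now: [2 4 3 1]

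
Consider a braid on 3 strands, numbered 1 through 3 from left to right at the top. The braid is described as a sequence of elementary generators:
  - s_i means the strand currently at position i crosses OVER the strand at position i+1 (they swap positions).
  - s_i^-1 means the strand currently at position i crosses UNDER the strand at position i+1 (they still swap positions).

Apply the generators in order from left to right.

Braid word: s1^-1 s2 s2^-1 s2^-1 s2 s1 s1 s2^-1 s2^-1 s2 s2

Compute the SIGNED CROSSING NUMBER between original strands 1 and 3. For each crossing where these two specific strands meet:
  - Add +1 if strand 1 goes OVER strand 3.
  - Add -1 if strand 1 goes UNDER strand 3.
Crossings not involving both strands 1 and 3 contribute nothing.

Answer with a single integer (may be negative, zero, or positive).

Answer: 0

Derivation:
Gen 1: crossing 1x2. Both 1&3? no. Sum: 0
Gen 2: 1 over 3. Both 1&3? yes. Contrib: +1. Sum: 1
Gen 3: 3 under 1. Both 1&3? yes. Contrib: +1. Sum: 2
Gen 4: 1 under 3. Both 1&3? yes. Contrib: -1. Sum: 1
Gen 5: 3 over 1. Both 1&3? yes. Contrib: -1. Sum: 0
Gen 6: crossing 2x1. Both 1&3? no. Sum: 0
Gen 7: crossing 1x2. Both 1&3? no. Sum: 0
Gen 8: 1 under 3. Both 1&3? yes. Contrib: -1. Sum: -1
Gen 9: 3 under 1. Both 1&3? yes. Contrib: +1. Sum: 0
Gen 10: 1 over 3. Both 1&3? yes. Contrib: +1. Sum: 1
Gen 11: 3 over 1. Both 1&3? yes. Contrib: -1. Sum: 0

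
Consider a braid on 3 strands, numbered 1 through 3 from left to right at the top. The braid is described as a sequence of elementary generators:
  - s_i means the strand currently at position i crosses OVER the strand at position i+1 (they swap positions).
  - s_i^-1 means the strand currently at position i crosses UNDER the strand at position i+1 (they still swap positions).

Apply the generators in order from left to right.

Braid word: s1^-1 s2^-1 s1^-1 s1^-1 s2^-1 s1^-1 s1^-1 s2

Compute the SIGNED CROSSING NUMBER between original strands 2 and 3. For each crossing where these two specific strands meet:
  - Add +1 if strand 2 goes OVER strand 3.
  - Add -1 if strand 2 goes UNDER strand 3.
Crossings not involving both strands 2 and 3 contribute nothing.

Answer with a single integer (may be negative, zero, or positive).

Answer: 0

Derivation:
Gen 1: crossing 1x2. Both 2&3? no. Sum: 0
Gen 2: crossing 1x3. Both 2&3? no. Sum: 0
Gen 3: 2 under 3. Both 2&3? yes. Contrib: -1. Sum: -1
Gen 4: 3 under 2. Both 2&3? yes. Contrib: +1. Sum: 0
Gen 5: crossing 3x1. Both 2&3? no. Sum: 0
Gen 6: crossing 2x1. Both 2&3? no. Sum: 0
Gen 7: crossing 1x2. Both 2&3? no. Sum: 0
Gen 8: crossing 1x3. Both 2&3? no. Sum: 0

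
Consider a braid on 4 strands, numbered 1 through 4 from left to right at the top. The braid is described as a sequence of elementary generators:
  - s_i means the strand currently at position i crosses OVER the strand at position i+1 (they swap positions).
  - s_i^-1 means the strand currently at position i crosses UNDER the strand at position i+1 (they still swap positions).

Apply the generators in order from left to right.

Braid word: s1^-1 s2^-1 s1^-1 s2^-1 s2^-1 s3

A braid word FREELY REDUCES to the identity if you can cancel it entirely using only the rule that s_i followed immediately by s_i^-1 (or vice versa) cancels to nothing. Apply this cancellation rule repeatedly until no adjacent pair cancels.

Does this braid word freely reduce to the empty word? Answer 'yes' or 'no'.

Gen 1 (s1^-1): push. Stack: [s1^-1]
Gen 2 (s2^-1): push. Stack: [s1^-1 s2^-1]
Gen 3 (s1^-1): push. Stack: [s1^-1 s2^-1 s1^-1]
Gen 4 (s2^-1): push. Stack: [s1^-1 s2^-1 s1^-1 s2^-1]
Gen 5 (s2^-1): push. Stack: [s1^-1 s2^-1 s1^-1 s2^-1 s2^-1]
Gen 6 (s3): push. Stack: [s1^-1 s2^-1 s1^-1 s2^-1 s2^-1 s3]
Reduced word: s1^-1 s2^-1 s1^-1 s2^-1 s2^-1 s3

Answer: no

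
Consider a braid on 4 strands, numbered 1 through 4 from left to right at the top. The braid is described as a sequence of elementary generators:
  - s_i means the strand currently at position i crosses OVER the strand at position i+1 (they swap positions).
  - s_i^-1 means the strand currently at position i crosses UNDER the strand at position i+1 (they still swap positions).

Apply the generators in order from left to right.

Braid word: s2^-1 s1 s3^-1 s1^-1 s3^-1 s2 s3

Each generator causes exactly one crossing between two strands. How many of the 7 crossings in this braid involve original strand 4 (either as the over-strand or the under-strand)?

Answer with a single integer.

Answer: 3

Derivation:
Gen 1: crossing 2x3. Involves strand 4? no. Count so far: 0
Gen 2: crossing 1x3. Involves strand 4? no. Count so far: 0
Gen 3: crossing 2x4. Involves strand 4? yes. Count so far: 1
Gen 4: crossing 3x1. Involves strand 4? no. Count so far: 1
Gen 5: crossing 4x2. Involves strand 4? yes. Count so far: 2
Gen 6: crossing 3x2. Involves strand 4? no. Count so far: 2
Gen 7: crossing 3x4. Involves strand 4? yes. Count so far: 3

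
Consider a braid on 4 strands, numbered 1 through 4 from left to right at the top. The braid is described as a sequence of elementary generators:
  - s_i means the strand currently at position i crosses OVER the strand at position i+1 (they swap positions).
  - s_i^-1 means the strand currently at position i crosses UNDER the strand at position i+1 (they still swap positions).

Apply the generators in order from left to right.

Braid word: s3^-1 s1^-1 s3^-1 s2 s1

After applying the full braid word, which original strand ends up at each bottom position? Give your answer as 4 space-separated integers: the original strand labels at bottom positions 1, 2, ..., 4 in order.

Answer: 3 2 1 4

Derivation:
Gen 1 (s3^-1): strand 3 crosses under strand 4. Perm now: [1 2 4 3]
Gen 2 (s1^-1): strand 1 crosses under strand 2. Perm now: [2 1 4 3]
Gen 3 (s3^-1): strand 4 crosses under strand 3. Perm now: [2 1 3 4]
Gen 4 (s2): strand 1 crosses over strand 3. Perm now: [2 3 1 4]
Gen 5 (s1): strand 2 crosses over strand 3. Perm now: [3 2 1 4]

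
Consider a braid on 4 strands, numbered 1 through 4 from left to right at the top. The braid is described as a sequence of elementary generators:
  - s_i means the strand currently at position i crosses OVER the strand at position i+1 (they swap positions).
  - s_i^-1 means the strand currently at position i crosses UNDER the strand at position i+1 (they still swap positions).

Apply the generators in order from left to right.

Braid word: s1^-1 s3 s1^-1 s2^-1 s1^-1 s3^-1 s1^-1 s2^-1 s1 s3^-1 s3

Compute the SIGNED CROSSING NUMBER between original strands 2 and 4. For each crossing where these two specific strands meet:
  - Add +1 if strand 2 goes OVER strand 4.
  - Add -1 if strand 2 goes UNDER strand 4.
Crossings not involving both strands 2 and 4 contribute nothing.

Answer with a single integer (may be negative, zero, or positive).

Answer: 1

Derivation:
Gen 1: crossing 1x2. Both 2&4? no. Sum: 0
Gen 2: crossing 3x4. Both 2&4? no. Sum: 0
Gen 3: crossing 2x1. Both 2&4? no. Sum: 0
Gen 4: 2 under 4. Both 2&4? yes. Contrib: -1. Sum: -1
Gen 5: crossing 1x4. Both 2&4? no. Sum: -1
Gen 6: crossing 2x3. Both 2&4? no. Sum: -1
Gen 7: crossing 4x1. Both 2&4? no. Sum: -1
Gen 8: crossing 4x3. Both 2&4? no. Sum: -1
Gen 9: crossing 1x3. Both 2&4? no. Sum: -1
Gen 10: 4 under 2. Both 2&4? yes. Contrib: +1. Sum: 0
Gen 11: 2 over 4. Both 2&4? yes. Contrib: +1. Sum: 1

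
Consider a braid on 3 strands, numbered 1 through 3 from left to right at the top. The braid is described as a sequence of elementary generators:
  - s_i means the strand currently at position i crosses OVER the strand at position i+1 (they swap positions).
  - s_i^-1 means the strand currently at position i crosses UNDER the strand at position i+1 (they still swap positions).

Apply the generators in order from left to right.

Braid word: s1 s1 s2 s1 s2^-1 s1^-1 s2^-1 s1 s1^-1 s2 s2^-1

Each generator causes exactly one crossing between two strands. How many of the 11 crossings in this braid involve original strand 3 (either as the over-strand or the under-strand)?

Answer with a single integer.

Answer: 6

Derivation:
Gen 1: crossing 1x2. Involves strand 3? no. Count so far: 0
Gen 2: crossing 2x1. Involves strand 3? no. Count so far: 0
Gen 3: crossing 2x3. Involves strand 3? yes. Count so far: 1
Gen 4: crossing 1x3. Involves strand 3? yes. Count so far: 2
Gen 5: crossing 1x2. Involves strand 3? no. Count so far: 2
Gen 6: crossing 3x2. Involves strand 3? yes. Count so far: 3
Gen 7: crossing 3x1. Involves strand 3? yes. Count so far: 4
Gen 8: crossing 2x1. Involves strand 3? no. Count so far: 4
Gen 9: crossing 1x2. Involves strand 3? no. Count so far: 4
Gen 10: crossing 1x3. Involves strand 3? yes. Count so far: 5
Gen 11: crossing 3x1. Involves strand 3? yes. Count so far: 6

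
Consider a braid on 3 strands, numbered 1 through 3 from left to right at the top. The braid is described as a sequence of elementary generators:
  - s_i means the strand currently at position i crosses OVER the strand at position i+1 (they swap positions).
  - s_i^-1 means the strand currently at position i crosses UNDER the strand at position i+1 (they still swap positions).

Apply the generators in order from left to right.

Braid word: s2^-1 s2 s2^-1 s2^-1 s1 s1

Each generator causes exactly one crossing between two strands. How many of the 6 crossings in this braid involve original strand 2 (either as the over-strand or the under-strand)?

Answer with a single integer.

Gen 1: crossing 2x3. Involves strand 2? yes. Count so far: 1
Gen 2: crossing 3x2. Involves strand 2? yes. Count so far: 2
Gen 3: crossing 2x3. Involves strand 2? yes. Count so far: 3
Gen 4: crossing 3x2. Involves strand 2? yes. Count so far: 4
Gen 5: crossing 1x2. Involves strand 2? yes. Count so far: 5
Gen 6: crossing 2x1. Involves strand 2? yes. Count so far: 6

Answer: 6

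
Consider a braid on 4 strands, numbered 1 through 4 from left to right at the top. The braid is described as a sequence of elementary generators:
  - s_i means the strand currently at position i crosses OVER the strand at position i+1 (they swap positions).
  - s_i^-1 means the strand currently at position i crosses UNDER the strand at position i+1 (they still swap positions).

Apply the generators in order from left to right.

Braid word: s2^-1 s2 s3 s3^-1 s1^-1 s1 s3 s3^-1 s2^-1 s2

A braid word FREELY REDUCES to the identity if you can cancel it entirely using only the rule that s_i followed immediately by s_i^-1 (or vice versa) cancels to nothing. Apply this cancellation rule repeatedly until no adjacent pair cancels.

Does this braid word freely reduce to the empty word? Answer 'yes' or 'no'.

Gen 1 (s2^-1): push. Stack: [s2^-1]
Gen 2 (s2): cancels prior s2^-1. Stack: []
Gen 3 (s3): push. Stack: [s3]
Gen 4 (s3^-1): cancels prior s3. Stack: []
Gen 5 (s1^-1): push. Stack: [s1^-1]
Gen 6 (s1): cancels prior s1^-1. Stack: []
Gen 7 (s3): push. Stack: [s3]
Gen 8 (s3^-1): cancels prior s3. Stack: []
Gen 9 (s2^-1): push. Stack: [s2^-1]
Gen 10 (s2): cancels prior s2^-1. Stack: []
Reduced word: (empty)

Answer: yes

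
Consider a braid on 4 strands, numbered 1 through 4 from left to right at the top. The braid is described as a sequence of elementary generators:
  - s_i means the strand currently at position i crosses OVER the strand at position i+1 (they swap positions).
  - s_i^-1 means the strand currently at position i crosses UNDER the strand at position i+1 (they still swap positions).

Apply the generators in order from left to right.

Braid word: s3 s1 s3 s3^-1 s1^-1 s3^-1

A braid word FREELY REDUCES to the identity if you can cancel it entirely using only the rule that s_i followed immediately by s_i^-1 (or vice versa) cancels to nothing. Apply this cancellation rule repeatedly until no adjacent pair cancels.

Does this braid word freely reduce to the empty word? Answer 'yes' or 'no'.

Answer: yes

Derivation:
Gen 1 (s3): push. Stack: [s3]
Gen 2 (s1): push. Stack: [s3 s1]
Gen 3 (s3): push. Stack: [s3 s1 s3]
Gen 4 (s3^-1): cancels prior s3. Stack: [s3 s1]
Gen 5 (s1^-1): cancels prior s1. Stack: [s3]
Gen 6 (s3^-1): cancels prior s3. Stack: []
Reduced word: (empty)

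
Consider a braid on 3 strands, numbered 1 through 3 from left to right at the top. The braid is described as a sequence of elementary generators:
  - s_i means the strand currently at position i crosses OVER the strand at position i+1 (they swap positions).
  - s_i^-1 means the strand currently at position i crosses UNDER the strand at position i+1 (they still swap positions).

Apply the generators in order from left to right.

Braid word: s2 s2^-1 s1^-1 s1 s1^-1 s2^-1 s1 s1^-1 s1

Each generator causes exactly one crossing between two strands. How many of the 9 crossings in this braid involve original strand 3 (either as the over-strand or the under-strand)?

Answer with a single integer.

Answer: 6

Derivation:
Gen 1: crossing 2x3. Involves strand 3? yes. Count so far: 1
Gen 2: crossing 3x2. Involves strand 3? yes. Count so far: 2
Gen 3: crossing 1x2. Involves strand 3? no. Count so far: 2
Gen 4: crossing 2x1. Involves strand 3? no. Count so far: 2
Gen 5: crossing 1x2. Involves strand 3? no. Count so far: 2
Gen 6: crossing 1x3. Involves strand 3? yes. Count so far: 3
Gen 7: crossing 2x3. Involves strand 3? yes. Count so far: 4
Gen 8: crossing 3x2. Involves strand 3? yes. Count so far: 5
Gen 9: crossing 2x3. Involves strand 3? yes. Count so far: 6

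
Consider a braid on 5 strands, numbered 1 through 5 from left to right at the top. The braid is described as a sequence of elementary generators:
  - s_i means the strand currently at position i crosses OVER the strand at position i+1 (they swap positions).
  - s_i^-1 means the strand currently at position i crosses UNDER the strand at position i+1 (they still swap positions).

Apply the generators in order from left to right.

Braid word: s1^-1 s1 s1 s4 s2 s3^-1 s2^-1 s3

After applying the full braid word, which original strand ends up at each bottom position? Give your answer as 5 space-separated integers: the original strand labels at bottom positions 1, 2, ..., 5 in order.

Answer: 2 5 1 3 4

Derivation:
Gen 1 (s1^-1): strand 1 crosses under strand 2. Perm now: [2 1 3 4 5]
Gen 2 (s1): strand 2 crosses over strand 1. Perm now: [1 2 3 4 5]
Gen 3 (s1): strand 1 crosses over strand 2. Perm now: [2 1 3 4 5]
Gen 4 (s4): strand 4 crosses over strand 5. Perm now: [2 1 3 5 4]
Gen 5 (s2): strand 1 crosses over strand 3. Perm now: [2 3 1 5 4]
Gen 6 (s3^-1): strand 1 crosses under strand 5. Perm now: [2 3 5 1 4]
Gen 7 (s2^-1): strand 3 crosses under strand 5. Perm now: [2 5 3 1 4]
Gen 8 (s3): strand 3 crosses over strand 1. Perm now: [2 5 1 3 4]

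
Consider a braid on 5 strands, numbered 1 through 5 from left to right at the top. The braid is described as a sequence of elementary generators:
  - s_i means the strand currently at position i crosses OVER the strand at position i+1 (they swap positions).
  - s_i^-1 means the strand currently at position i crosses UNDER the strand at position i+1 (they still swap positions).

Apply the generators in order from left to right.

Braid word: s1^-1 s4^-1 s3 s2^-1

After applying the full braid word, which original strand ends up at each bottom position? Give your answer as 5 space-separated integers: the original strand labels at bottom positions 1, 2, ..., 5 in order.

Gen 1 (s1^-1): strand 1 crosses under strand 2. Perm now: [2 1 3 4 5]
Gen 2 (s4^-1): strand 4 crosses under strand 5. Perm now: [2 1 3 5 4]
Gen 3 (s3): strand 3 crosses over strand 5. Perm now: [2 1 5 3 4]
Gen 4 (s2^-1): strand 1 crosses under strand 5. Perm now: [2 5 1 3 4]

Answer: 2 5 1 3 4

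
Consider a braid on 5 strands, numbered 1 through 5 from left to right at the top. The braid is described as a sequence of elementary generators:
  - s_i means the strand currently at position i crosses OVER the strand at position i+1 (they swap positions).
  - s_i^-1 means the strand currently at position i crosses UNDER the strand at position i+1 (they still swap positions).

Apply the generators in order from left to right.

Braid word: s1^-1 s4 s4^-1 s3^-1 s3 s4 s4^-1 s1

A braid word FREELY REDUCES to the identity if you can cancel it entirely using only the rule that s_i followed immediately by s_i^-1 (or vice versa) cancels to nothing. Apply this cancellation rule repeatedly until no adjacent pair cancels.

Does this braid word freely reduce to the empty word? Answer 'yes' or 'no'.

Gen 1 (s1^-1): push. Stack: [s1^-1]
Gen 2 (s4): push. Stack: [s1^-1 s4]
Gen 3 (s4^-1): cancels prior s4. Stack: [s1^-1]
Gen 4 (s3^-1): push. Stack: [s1^-1 s3^-1]
Gen 5 (s3): cancels prior s3^-1. Stack: [s1^-1]
Gen 6 (s4): push. Stack: [s1^-1 s4]
Gen 7 (s4^-1): cancels prior s4. Stack: [s1^-1]
Gen 8 (s1): cancels prior s1^-1. Stack: []
Reduced word: (empty)

Answer: yes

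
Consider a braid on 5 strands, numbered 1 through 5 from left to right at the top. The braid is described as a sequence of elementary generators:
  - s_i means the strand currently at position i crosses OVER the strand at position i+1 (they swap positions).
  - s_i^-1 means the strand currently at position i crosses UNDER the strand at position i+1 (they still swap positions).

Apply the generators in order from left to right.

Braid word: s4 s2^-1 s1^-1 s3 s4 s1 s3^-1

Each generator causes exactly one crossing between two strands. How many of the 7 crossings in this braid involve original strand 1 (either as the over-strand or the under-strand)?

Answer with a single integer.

Answer: 2

Derivation:
Gen 1: crossing 4x5. Involves strand 1? no. Count so far: 0
Gen 2: crossing 2x3. Involves strand 1? no. Count so far: 0
Gen 3: crossing 1x3. Involves strand 1? yes. Count so far: 1
Gen 4: crossing 2x5. Involves strand 1? no. Count so far: 1
Gen 5: crossing 2x4. Involves strand 1? no. Count so far: 1
Gen 6: crossing 3x1. Involves strand 1? yes. Count so far: 2
Gen 7: crossing 5x4. Involves strand 1? no. Count so far: 2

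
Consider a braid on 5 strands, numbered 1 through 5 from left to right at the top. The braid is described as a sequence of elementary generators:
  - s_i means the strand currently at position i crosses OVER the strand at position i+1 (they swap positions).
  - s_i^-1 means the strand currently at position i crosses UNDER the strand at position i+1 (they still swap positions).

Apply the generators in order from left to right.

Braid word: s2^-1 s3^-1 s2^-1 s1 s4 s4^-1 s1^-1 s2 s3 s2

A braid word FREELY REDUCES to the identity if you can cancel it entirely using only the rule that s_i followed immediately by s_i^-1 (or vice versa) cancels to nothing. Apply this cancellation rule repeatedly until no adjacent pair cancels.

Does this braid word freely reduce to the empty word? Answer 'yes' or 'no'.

Answer: yes

Derivation:
Gen 1 (s2^-1): push. Stack: [s2^-1]
Gen 2 (s3^-1): push. Stack: [s2^-1 s3^-1]
Gen 3 (s2^-1): push. Stack: [s2^-1 s3^-1 s2^-1]
Gen 4 (s1): push. Stack: [s2^-1 s3^-1 s2^-1 s1]
Gen 5 (s4): push. Stack: [s2^-1 s3^-1 s2^-1 s1 s4]
Gen 6 (s4^-1): cancels prior s4. Stack: [s2^-1 s3^-1 s2^-1 s1]
Gen 7 (s1^-1): cancels prior s1. Stack: [s2^-1 s3^-1 s2^-1]
Gen 8 (s2): cancels prior s2^-1. Stack: [s2^-1 s3^-1]
Gen 9 (s3): cancels prior s3^-1. Stack: [s2^-1]
Gen 10 (s2): cancels prior s2^-1. Stack: []
Reduced word: (empty)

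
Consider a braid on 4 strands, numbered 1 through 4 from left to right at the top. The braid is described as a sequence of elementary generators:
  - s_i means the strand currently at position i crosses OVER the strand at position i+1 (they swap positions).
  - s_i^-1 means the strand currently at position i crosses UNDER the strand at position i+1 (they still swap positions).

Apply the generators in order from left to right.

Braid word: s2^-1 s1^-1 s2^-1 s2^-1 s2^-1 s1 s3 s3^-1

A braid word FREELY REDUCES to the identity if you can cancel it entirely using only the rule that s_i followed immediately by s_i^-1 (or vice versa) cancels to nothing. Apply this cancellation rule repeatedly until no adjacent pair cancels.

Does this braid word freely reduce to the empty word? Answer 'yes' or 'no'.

Answer: no

Derivation:
Gen 1 (s2^-1): push. Stack: [s2^-1]
Gen 2 (s1^-1): push. Stack: [s2^-1 s1^-1]
Gen 3 (s2^-1): push. Stack: [s2^-1 s1^-1 s2^-1]
Gen 4 (s2^-1): push. Stack: [s2^-1 s1^-1 s2^-1 s2^-1]
Gen 5 (s2^-1): push. Stack: [s2^-1 s1^-1 s2^-1 s2^-1 s2^-1]
Gen 6 (s1): push. Stack: [s2^-1 s1^-1 s2^-1 s2^-1 s2^-1 s1]
Gen 7 (s3): push. Stack: [s2^-1 s1^-1 s2^-1 s2^-1 s2^-1 s1 s3]
Gen 8 (s3^-1): cancels prior s3. Stack: [s2^-1 s1^-1 s2^-1 s2^-1 s2^-1 s1]
Reduced word: s2^-1 s1^-1 s2^-1 s2^-1 s2^-1 s1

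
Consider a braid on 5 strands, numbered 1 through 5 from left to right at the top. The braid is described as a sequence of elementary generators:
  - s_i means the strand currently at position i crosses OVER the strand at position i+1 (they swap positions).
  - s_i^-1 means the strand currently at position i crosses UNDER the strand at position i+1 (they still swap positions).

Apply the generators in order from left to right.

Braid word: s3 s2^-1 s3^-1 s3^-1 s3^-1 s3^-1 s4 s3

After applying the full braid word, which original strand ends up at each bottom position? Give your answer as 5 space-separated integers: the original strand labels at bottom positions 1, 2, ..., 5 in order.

Answer: 1 4 5 2 3

Derivation:
Gen 1 (s3): strand 3 crosses over strand 4. Perm now: [1 2 4 3 5]
Gen 2 (s2^-1): strand 2 crosses under strand 4. Perm now: [1 4 2 3 5]
Gen 3 (s3^-1): strand 2 crosses under strand 3. Perm now: [1 4 3 2 5]
Gen 4 (s3^-1): strand 3 crosses under strand 2. Perm now: [1 4 2 3 5]
Gen 5 (s3^-1): strand 2 crosses under strand 3. Perm now: [1 4 3 2 5]
Gen 6 (s3^-1): strand 3 crosses under strand 2. Perm now: [1 4 2 3 5]
Gen 7 (s4): strand 3 crosses over strand 5. Perm now: [1 4 2 5 3]
Gen 8 (s3): strand 2 crosses over strand 5. Perm now: [1 4 5 2 3]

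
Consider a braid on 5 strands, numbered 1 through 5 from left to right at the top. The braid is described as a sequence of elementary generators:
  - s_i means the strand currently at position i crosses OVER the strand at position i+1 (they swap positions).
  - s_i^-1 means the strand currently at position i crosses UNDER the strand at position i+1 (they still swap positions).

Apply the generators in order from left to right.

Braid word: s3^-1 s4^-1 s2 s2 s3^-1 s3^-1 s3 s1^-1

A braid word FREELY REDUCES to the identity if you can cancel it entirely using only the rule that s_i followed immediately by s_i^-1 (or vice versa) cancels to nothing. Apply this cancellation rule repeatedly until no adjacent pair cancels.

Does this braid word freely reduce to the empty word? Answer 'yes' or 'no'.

Answer: no

Derivation:
Gen 1 (s3^-1): push. Stack: [s3^-1]
Gen 2 (s4^-1): push. Stack: [s3^-1 s4^-1]
Gen 3 (s2): push. Stack: [s3^-1 s4^-1 s2]
Gen 4 (s2): push. Stack: [s3^-1 s4^-1 s2 s2]
Gen 5 (s3^-1): push. Stack: [s3^-1 s4^-1 s2 s2 s3^-1]
Gen 6 (s3^-1): push. Stack: [s3^-1 s4^-1 s2 s2 s3^-1 s3^-1]
Gen 7 (s3): cancels prior s3^-1. Stack: [s3^-1 s4^-1 s2 s2 s3^-1]
Gen 8 (s1^-1): push. Stack: [s3^-1 s4^-1 s2 s2 s3^-1 s1^-1]
Reduced word: s3^-1 s4^-1 s2 s2 s3^-1 s1^-1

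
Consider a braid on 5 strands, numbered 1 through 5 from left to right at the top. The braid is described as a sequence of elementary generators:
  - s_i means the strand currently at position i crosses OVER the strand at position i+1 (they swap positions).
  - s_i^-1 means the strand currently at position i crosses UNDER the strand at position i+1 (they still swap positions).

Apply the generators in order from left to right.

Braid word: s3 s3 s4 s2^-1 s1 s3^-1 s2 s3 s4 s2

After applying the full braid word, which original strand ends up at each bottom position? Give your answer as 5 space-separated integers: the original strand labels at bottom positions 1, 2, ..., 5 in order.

Answer: 3 2 5 4 1

Derivation:
Gen 1 (s3): strand 3 crosses over strand 4. Perm now: [1 2 4 3 5]
Gen 2 (s3): strand 4 crosses over strand 3. Perm now: [1 2 3 4 5]
Gen 3 (s4): strand 4 crosses over strand 5. Perm now: [1 2 3 5 4]
Gen 4 (s2^-1): strand 2 crosses under strand 3. Perm now: [1 3 2 5 4]
Gen 5 (s1): strand 1 crosses over strand 3. Perm now: [3 1 2 5 4]
Gen 6 (s3^-1): strand 2 crosses under strand 5. Perm now: [3 1 5 2 4]
Gen 7 (s2): strand 1 crosses over strand 5. Perm now: [3 5 1 2 4]
Gen 8 (s3): strand 1 crosses over strand 2. Perm now: [3 5 2 1 4]
Gen 9 (s4): strand 1 crosses over strand 4. Perm now: [3 5 2 4 1]
Gen 10 (s2): strand 5 crosses over strand 2. Perm now: [3 2 5 4 1]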